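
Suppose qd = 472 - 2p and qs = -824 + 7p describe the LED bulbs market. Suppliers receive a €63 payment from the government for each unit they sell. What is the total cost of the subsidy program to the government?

Pre-subsidy: 472 - 2p = -824 + 7p gives p* = 144, q* = 184.
With the subsidy, sellers receive ps = pb + 63 for each unit, where pb is the price buyers pay.
Supply in terms of pb becomes qs = -824 + 7(pb + 63) = -383 + 7pb. Setting this equal to demand: 472 - 2pb = -383 + 7pb, so pb = 95.
Sellers receive ps = 95 + 63 = 158; q' = 472 − 2·95 = 282.
Government outlay = subsidy × quantity = 63 × 282 = 17766.

Government cost = €17766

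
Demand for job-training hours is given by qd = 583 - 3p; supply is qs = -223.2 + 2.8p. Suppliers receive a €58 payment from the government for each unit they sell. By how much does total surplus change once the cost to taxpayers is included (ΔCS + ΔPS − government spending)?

Pre-subsidy: 583 - 3p = -223.2 + 2.8p gives p* = 139, q* = 166.
With the subsidy, sellers receive ps = pb + 58 for each unit, where pb is the price buyers pay.
Supply in terms of pb becomes qs = -223.2 + 2.8(pb + 58) = -60.8 + 2.8pb. Setting this equal to demand: 583 - 3pb = -60.8 + 2.8pb, so pb = 111.
Sellers receive ps = 111 + 58 = 169; q' = 583 − 3·111 = 250.
ΔCS = ½(166 + 250)(139 − 111) = 5824; ΔPS = ½(166 + 250)(169 − 139) = 6240.
Government spending = 58 × 250 = 14500.
Net change = 5824 + 6240 − 14500 = -2436. The loss equals the DWL triangle ½·58·84.

Net change in total surplus = -€2436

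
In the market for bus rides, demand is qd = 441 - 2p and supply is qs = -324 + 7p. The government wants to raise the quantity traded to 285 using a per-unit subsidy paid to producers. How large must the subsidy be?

At q = 285, invert demand for the buyer price: pb = (441 − 285)/2 = 78; invert supply for the seller price: ps = (285 − (-324))/7 = 87.
The subsidy must fill the gap: s = ps − pb = 87 − 78 = 9.

Required subsidy s = 9 per unit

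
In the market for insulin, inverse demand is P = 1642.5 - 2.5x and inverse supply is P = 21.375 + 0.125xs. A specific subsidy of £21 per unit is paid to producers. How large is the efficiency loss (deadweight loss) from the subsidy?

Pre-subsidy: 1642.5 - 2.5x = 21.375 + 0.125x gives x* = 4323/7 and P* = 690/7.
With the subsidy, sellers receive Ps = Pb + 21 for each unit, where Pb is the price buyers pay.
On the curves, Pb = 1642.5 - 2.5x and Ps = 21.375 + 0.125x; the wedge Ps − Pb = 21 gives 21.375 + 0.125x − (1642.5 - 2.5x) = 21, so x' = 4379/7.
Then Pb = 1642.5 − 2.5·(4379/7) = 550/7 and Ps = 21.375 + 0.125·(4379/7) = 697/7.
The subsidy expands output by 4379/7 − 4323/7 = 8 past the efficient level; on those units the gap between marginal cost and willingness to pay runs from 0 up to 21.
DWL = ½ × 21 × 8 = 84.

Deadweight loss = £84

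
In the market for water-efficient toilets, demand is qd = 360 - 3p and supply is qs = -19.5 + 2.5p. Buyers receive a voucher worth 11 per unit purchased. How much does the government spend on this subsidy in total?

Pre-subsidy: 360 - 3p = -19.5 + 2.5p gives p* = 69, q* = 153.
With the rebate, buyers effectively pay pb = ps − 11, where ps is the price sellers receive.
Demand in terms of ps becomes qd = 360 − 3(ps − 11) = 393 - 3ps. Setting this equal to supply: 393 - 3ps = -19.5 + 2.5ps, so ps = 75.
Buyers pay pb = 75 − 11 = 64; q' = -19.5 + 2.5·75 = 168.
Government outlay = subsidy × quantity = 11 × 168 = 1848.

Government cost = 1848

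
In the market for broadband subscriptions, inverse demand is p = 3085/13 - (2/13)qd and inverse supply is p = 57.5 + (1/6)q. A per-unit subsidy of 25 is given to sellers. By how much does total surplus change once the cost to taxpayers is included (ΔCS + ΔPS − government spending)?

Net change in total surplus = -975

Pre-subsidy: 3085/13 - (2/13)q = 57.5 + (1/6)q gives q* = 561 and p* = 151.
With the subsidy, sellers receive ps = pb + 25 for each unit, where pb is the price buyers pay.
On the curves, pb = 3085/13 - (2/13)q and ps = 57.5 + (1/6)q; the wedge ps − pb = 25 gives 57.5 + (1/6)q − (3085/13 - (2/13)q) = 25, so q' = 639.
Then pb = 3085/13 − (2/13)·639 = 139 and ps = 57.5 + (1/6)·639 = 164.
ΔCS = ½(561 + 639)(151 − 139) = 7200; ΔPS = ½(561 + 639)(164 − 151) = 7800.
Government spending = 25 × 639 = 15975.
Net change = 7200 + 7800 − 15975 = -975. The loss equals the DWL triangle ½·25·78.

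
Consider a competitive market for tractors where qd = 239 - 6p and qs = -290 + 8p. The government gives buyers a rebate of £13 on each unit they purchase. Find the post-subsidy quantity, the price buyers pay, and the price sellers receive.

q' = 398/7; buyers pay 425/14; sellers receive 607/14

Pre-subsidy: 239 - 6p = -290 + 8p gives p* = 529/14, q* = 86/7.
With the rebate, buyers effectively pay pb = ps − 13, where ps is the price sellers receive.
Demand in terms of ps becomes qd = 239 − 6(ps − 13) = 317 - 6ps. Setting this equal to supply: 317 - 6ps = -290 + 8ps, so ps = 607/14.
Buyers pay pb = 607/14 − 13 = 425/14; q' = -290 + 8·(607/14) = 398/7.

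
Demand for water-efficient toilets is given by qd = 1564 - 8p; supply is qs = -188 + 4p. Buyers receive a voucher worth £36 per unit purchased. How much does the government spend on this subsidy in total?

Pre-subsidy: 1564 - 8p = -188 + 4p gives p* = 146, q* = 396.
With the rebate, buyers effectively pay pb = ps − 36, where ps is the price sellers receive.
Demand in terms of ps becomes qd = 1564 − 8(ps − 36) = 1852 - 8ps. Setting this equal to supply: 1852 - 8ps = -188 + 4ps, so ps = 170.
Buyers pay pb = 170 − 36 = 134; q' = -188 + 4·170 = 492.
Government outlay = subsidy × quantity = 36 × 492 = 17712.

Government cost = £17712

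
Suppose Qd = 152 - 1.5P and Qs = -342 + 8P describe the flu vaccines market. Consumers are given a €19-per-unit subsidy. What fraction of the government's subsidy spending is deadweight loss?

Pre-subsidy: 152 - 1.5P = -342 + 8P gives P* = 52, Q* = 74.
With the rebate, buyers effectively pay Pb = Ps − 19, where Ps is the price sellers receive.
Demand in terms of Ps becomes Qd = 152 − 1.5(Ps − 19) = 180.5 - 1.5Ps. Setting this equal to supply: 180.5 - 1.5Ps = -342 + 8Ps, so Ps = 55.
Buyers pay Pb = 55 − 19 = 36; Q' = -342 + 8·55 = 98.
ΔCS = ½(74 + 98)(52 − 36) = 1376; ΔPS = ½(74 + 98)(55 − 52) = 258.
Government spending = 19 × 98 = 1862.
DWL = ½ × 19 × (98 − 74) = 228; fraction = 228 / 1862 = 6/49.

DWL / government spending = 6/49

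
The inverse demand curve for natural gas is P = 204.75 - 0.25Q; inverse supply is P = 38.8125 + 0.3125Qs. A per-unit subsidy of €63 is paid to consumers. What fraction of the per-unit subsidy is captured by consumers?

Pre-subsidy: 204.75 - 0.25Q = 38.8125 + 0.3125Q gives Q* = 295 and P* = 131.
With the rebate, buyers effectively pay Pb = Ps − 63, where Ps is the price sellers receive.
On the curves, Pb = 204.75 - 0.25Q and Ps = 38.8125 + 0.3125Q; the wedge Ps − Pb = 63 gives 38.8125 + 0.3125Q − (204.75 - 0.25Q) = 63, so Q' = 407.
Then Pb = 204.75 − 0.25·407 = 103 and Ps = 38.8125 + 0.3125·407 = 166.
Buyers' price falls by P* − Pb = 131 − 103 = 28; sellers' price rises by Ps − P* = 166 − 131 = 35.
So consumers capture 28/63 = 4/9 of each unit of subsidy.

Consumer share = 4/9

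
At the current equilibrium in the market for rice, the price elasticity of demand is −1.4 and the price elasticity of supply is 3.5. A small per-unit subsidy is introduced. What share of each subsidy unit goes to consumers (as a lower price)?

For a small subsidy around the equilibrium, the benefit split depends on the relative slopes, which at a point are proportional to the elasticities.
Buyer share = εs/(εs + |εd|) = 3.5/(3.5 + 1.4) = 5/7; seller share = |εd|/(εs + |εd|) = 2/7.

Consumer share = 5/7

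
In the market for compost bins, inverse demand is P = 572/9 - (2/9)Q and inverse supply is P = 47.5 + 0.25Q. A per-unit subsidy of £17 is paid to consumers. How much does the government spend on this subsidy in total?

Pre-subsidy: 572/9 - (2/9)Q = 47.5 + 0.25Q gives Q* = 34 and P* = 56.
With the rebate, buyers effectively pay Pb = Ps − 17, where Ps is the price sellers receive.
On the curves, Pb = 572/9 - (2/9)Q and Ps = 47.5 + 0.25Q; the wedge Ps − Pb = 17 gives 47.5 + 0.25Q − (572/9 - (2/9)Q) = 17, so Q' = 70.
Then Pb = 572/9 − (2/9)·70 = 48 and Ps = 47.5 + 0.25·70 = 65.
Government outlay = subsidy × quantity = 17 × 70 = 1190.

Government cost = £1190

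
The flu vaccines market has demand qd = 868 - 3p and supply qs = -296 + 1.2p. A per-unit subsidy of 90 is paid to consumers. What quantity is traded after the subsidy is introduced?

q' = 796/7

Pre-subsidy: 868 - 3p = -296 + 1.2p gives p* = 1940/7, q* = 256/7.
With the rebate, buyers effectively pay pb = ps − 90, where ps is the price sellers receive.
Demand in terms of ps becomes qd = 868 − 3(ps − 90) = 1138 - 3ps. Setting this equal to supply: 1138 - 3ps = -296 + 1.2ps, so ps = 2390/7.
Buyers pay pb = 2390/7 − 90 = 1760/7; q' = -296 + 1.2·(2390/7) = 796/7.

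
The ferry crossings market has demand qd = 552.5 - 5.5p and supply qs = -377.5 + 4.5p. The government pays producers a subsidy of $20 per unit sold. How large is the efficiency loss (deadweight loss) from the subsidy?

Pre-subsidy: 552.5 - 5.5p = -377.5 + 4.5p gives p* = 93, q* = 41.
With the subsidy, sellers receive ps = pb + 20 for each unit, where pb is the price buyers pay.
Supply in terms of pb becomes qs = -377.5 + 4.5(pb + 20) = -287.5 + 4.5pb. Setting this equal to demand: 552.5 - 5.5pb = -287.5 + 4.5pb, so pb = 84.
Sellers receive ps = 84 + 20 = 104; q' = 552.5 − 5.5·84 = 90.5.
The subsidy expands output by 90.5 − 41 = 49.5 past the efficient level; on those units the gap between marginal cost and willingness to pay runs from 0 up to 20.
DWL = ½ × 20 × 49.5 = 495.

Deadweight loss = $495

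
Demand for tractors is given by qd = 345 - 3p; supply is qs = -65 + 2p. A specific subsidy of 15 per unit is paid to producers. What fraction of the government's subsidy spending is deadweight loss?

DWL / government spending = 1/13

Pre-subsidy: 345 - 3p = -65 + 2p gives p* = 82, q* = 99.
With the subsidy, sellers receive ps = pb + 15 for each unit, where pb is the price buyers pay.
Supply in terms of pb becomes qs = -65 + 2(pb + 15) = -35 + 2pb. Setting this equal to demand: 345 - 3pb = -35 + 2pb, so pb = 76.
Sellers receive ps = 76 + 15 = 91; q' = 345 − 3·76 = 117.
ΔCS = ½(99 + 117)(82 − 76) = 648; ΔPS = ½(99 + 117)(91 − 82) = 972.
Government spending = 15 × 117 = 1755.
DWL = ½ × 15 × (117 − 99) = 135; fraction = 135 / 1755 = 1/13.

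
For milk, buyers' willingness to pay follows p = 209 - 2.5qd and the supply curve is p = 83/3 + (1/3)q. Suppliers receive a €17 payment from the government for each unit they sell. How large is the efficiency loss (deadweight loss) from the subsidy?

Pre-subsidy: 209 - 2.5q = 83/3 + (1/3)q gives q* = 64 and p* = 49.
With the subsidy, sellers receive ps = pb + 17 for each unit, where pb is the price buyers pay.
On the curves, pb = 209 - 2.5q and ps = 83/3 + (1/3)q; the wedge ps − pb = 17 gives 83/3 + (1/3)q − (209 - 2.5q) = 17, so q' = 70.
Then pb = 209 − 2.5·70 = 34 and ps = 83/3 + (1/3)·70 = 51.
The subsidy expands output by 70 − 64 = 6 past the efficient level; on those units the gap between marginal cost and willingness to pay runs from 0 up to 17.
DWL = ½ × 17 × 6 = 51.

Deadweight loss = €51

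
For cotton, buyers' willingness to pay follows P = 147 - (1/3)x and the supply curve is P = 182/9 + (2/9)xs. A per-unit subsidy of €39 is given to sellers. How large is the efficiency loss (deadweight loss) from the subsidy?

Deadweight loss = €1368.9

Pre-subsidy: 147 - (1/3)x = 182/9 + (2/9)x gives x* = 228.2 and P* = 1064/15.
With the subsidy, sellers receive Ps = Pb + 39 for each unit, where Pb is the price buyers pay.
On the curves, Pb = 147 - (1/3)x and Ps = 182/9 + (2/9)x; the wedge Ps − Pb = 39 gives 182/9 + (2/9)x − (147 - (1/3)x) = 39, so x' = 298.4.
Then Pb = 147 − (1/3)·298.4 = 713/15 and Ps = 182/9 + (2/9)·298.4 = 1298/15.
The subsidy expands output by 298.4 − 228.2 = 70.2 past the efficient level; on those units the gap between marginal cost and willingness to pay runs from 0 up to 39.
DWL = ½ × 39 × 70.2 = 1368.9.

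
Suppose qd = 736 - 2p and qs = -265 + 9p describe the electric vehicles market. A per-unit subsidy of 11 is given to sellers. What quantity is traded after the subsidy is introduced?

q' = 572

Pre-subsidy: 736 - 2p = -265 + 9p gives p* = 91, q* = 554.
With the subsidy, sellers receive ps = pb + 11 for each unit, where pb is the price buyers pay.
Supply in terms of pb becomes qs = -265 + 9(pb + 11) = -166 + 9pb. Setting this equal to demand: 736 - 2pb = -166 + 9pb, so pb = 82.
Sellers receive ps = 82 + 11 = 93; q' = 736 − 2·82 = 572.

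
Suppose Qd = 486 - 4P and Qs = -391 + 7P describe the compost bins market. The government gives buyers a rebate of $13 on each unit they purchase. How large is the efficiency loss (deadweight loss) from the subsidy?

Deadweight loss = 2366/11

Pre-subsidy: 486 - 4P = -391 + 7P gives P* = 877/11, Q* = 1838/11.
With the rebate, buyers effectively pay Pb = Ps − 13, where Ps is the price sellers receive.
Demand in terms of Ps becomes Qd = 486 − 4(Ps − 13) = 538 - 4Ps. Setting this equal to supply: 538 - 4Ps = -391 + 7Ps, so Ps = 929/11.
Buyers pay Pb = 929/11 − 13 = 786/11; Q' = -391 + 7·(929/11) = 2202/11.
The subsidy expands output by 2202/11 − 1838/11 = 364/11 past the efficient level; on those units the gap between marginal cost and willingness to pay runs from 0 up to 13.
DWL = ½ × 13 × 364/11 = 2366/11.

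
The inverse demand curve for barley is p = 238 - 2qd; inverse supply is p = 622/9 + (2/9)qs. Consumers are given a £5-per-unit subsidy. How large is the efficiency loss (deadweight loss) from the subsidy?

Pre-subsidy: 238 - 2q = 622/9 + (2/9)q gives q* = 76 and p* = 86.
With the rebate, buyers effectively pay pb = ps − 5, where ps is the price sellers receive.
On the curves, pb = 238 - 2q and ps = 622/9 + (2/9)q; the wedge ps − pb = 5 gives 622/9 + (2/9)q − (238 - 2q) = 5, so q' = 78.25.
Then pb = 238 − 2·78.25 = 81.5 and ps = 622/9 + (2/9)·78.25 = 86.5.
The subsidy expands output by 78.25 − 76 = 2.25 past the efficient level; on those units the gap between marginal cost and willingness to pay runs from 0 up to 5.
DWL = ½ × 5 × 2.25 = 5.625.

Deadweight loss = £5.625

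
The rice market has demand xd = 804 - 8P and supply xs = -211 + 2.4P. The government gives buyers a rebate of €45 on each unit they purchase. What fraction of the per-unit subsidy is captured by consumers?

Pre-subsidy: 804 - 8P = -211 + 2.4P gives P* = 5075/52, x* = 302/13.
With the rebate, buyers effectively pay Pb = Ps − 45, where Ps is the price sellers receive.
Demand in terms of Ps becomes xd = 804 − 8(Ps − 45) = 1164 - 8Ps. Setting this equal to supply: 1164 - 8Ps = -211 + 2.4Ps, so Ps = 6875/52.
Buyers pay Pb = 6875/52 − 45 = 4535/52; x' = -211 + 2.4·(6875/52) = 1382/13.
Buyers' price falls by P* − Pb = 5075/52 − 4535/52 = 135/13; sellers' price rises by Ps − P* = 6875/52 − 5075/52 = 450/13.
So consumers capture (135/13)/45 = 3/13 of each unit of subsidy.

Consumer share = 3/13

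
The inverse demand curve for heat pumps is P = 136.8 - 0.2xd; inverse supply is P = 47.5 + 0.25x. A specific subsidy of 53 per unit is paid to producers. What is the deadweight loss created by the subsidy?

Pre-subsidy: 136.8 - 0.2x = 47.5 + 0.25x gives x* = 1786/9 and P* = 874/9.
With the subsidy, sellers receive Ps = Pb + 53 for each unit, where Pb is the price buyers pay.
On the curves, Pb = 136.8 - 0.2x and Ps = 47.5 + 0.25x; the wedge Ps − Pb = 53 gives 47.5 + 0.25x − (136.8 - 0.2x) = 53, so x' = 2846/9.
Then Pb = 136.8 − 0.2·(2846/9) = 662/9 and Ps = 47.5 + 0.25·(2846/9) = 1139/9.
The subsidy expands output by 2846/9 − 1786/9 = 1060/9 past the efficient level; on those units the gap between marginal cost and willingness to pay runs from 0 up to 53.
DWL = ½ × 53 × 1060/9 = 28090/9.

Deadweight loss = 28090/9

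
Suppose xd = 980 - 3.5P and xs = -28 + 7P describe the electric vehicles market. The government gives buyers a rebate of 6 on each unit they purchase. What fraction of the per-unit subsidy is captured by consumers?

Consumer share = 2/3

Pre-subsidy: 980 - 3.5P = -28 + 7P gives P* = 96, x* = 644.
With the rebate, buyers effectively pay Pb = Ps − 6, where Ps is the price sellers receive.
Demand in terms of Ps becomes xd = 980 − 3.5(Ps − 6) = 1001 - 3.5Ps. Setting this equal to supply: 1001 - 3.5Ps = -28 + 7Ps, so Ps = 98.
Buyers pay Pb = 98 − 6 = 92; x' = -28 + 7·98 = 658.
Buyers' price falls by P* − Pb = 96 − 92 = 4; sellers' price rises by Ps − P* = 98 − 96 = 2.
So consumers capture 4/6 = 2/3 of each unit of subsidy.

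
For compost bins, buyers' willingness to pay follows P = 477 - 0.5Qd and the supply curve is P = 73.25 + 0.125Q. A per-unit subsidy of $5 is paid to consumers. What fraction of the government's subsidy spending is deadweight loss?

Pre-subsidy: 477 - 0.5Q = 73.25 + 0.125Q gives Q* = 646 and P* = 154.
With the rebate, buyers effectively pay Pb = Ps − 5, where Ps is the price sellers receive.
On the curves, Pb = 477 - 0.5Q and Ps = 73.25 + 0.125Q; the wedge Ps − Pb = 5 gives 73.25 + 0.125Q − (477 - 0.5Q) = 5, so Q' = 654.
Then Pb = 477 − 0.5·654 = 150 and Ps = 73.25 + 0.125·654 = 155.
ΔCS = ½(646 + 654)(154 − 150) = 2600; ΔPS = ½(646 + 654)(155 − 154) = 650.
Government spending = 5 × 654 = 3270.
DWL = ½ × 5 × (654 − 646) = 20; fraction = 20 / 3270 = 2/327.

DWL / government spending = 2/327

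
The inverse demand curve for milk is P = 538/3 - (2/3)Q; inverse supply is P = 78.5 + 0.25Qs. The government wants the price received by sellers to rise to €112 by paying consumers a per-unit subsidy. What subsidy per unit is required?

Required subsidy s = €22 per unit

At a seller price of 112, quantity supplied is -314 + 4·112 = 134.
Buyers absorb 134 only when they pay Pb = 538/3 − (2/3)·134 = 90.
s = Ps − Pb = 112 − 90 = 22.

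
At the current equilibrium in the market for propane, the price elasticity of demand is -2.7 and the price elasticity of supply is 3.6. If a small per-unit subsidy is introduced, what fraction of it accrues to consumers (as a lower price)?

Consumer share = 4/7

For a small subsidy around the equilibrium, the benefit split depends on the relative slopes, which at a point are proportional to the elasticities.
Buyer share = εs/(εs + |εd|) = 3.6/(3.6 + 2.7) = 4/7; seller share = |εd|/(εs + |εd|) = 3/7.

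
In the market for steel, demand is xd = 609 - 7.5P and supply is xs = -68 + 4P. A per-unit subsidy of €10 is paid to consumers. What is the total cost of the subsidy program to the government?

Government cost = 44520/23

Pre-subsidy: 609 - 7.5P = -68 + 4P gives P* = 1354/23, x* = 3852/23.
With the rebate, buyers effectively pay Pb = Ps − 10, where Ps is the price sellers receive.
Demand in terms of Ps becomes xd = 609 − 7.5(Ps − 10) = 684 - 7.5Ps. Setting this equal to supply: 684 - 7.5Ps = -68 + 4Ps, so Ps = 1504/23.
Buyers pay Pb = 1504/23 − 10 = 1274/23; x' = -68 + 4·(1504/23) = 4452/23.
Government outlay = subsidy × quantity = 10 × 4452/23 = 44520/23.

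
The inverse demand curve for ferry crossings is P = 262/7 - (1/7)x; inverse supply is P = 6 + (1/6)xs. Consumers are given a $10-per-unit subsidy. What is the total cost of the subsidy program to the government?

Government cost = 17400/13

Pre-subsidy: 262/7 - (1/7)x = 6 + (1/6)x gives x* = 1320/13 and P* = 298/13.
With the rebate, buyers effectively pay Pb = Ps − 10, where Ps is the price sellers receive.
On the curves, Pb = 262/7 - (1/7)x and Ps = 6 + (1/6)x; the wedge Ps − Pb = 10 gives 6 + (1/6)x − (262/7 - (1/7)x) = 10, so x' = 1740/13.
Then Pb = 262/7 − (1/7)·(1740/13) = 238/13 and Ps = 6 + (1/6)·(1740/13) = 368/13.
Government outlay = subsidy × quantity = 10 × 1740/13 = 17400/13.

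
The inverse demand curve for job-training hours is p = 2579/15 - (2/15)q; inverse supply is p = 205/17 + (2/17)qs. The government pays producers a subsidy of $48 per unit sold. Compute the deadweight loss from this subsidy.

Deadweight loss = $4590

Pre-subsidy: 2579/15 - (2/15)q = 205/17 + (2/17)q gives q* = 637 and p* = 87.
With the subsidy, sellers receive ps = pb + 48 for each unit, where pb is the price buyers pay.
On the curves, pb = 2579/15 - (2/15)q and ps = 205/17 + (2/17)q; the wedge ps − pb = 48 gives 205/17 + (2/17)q − (2579/15 - (2/15)q) = 48, so q' = 828.25.
Then pb = 2579/15 − (2/15)·828.25 = 61.5 and ps = 205/17 + (2/17)·828.25 = 109.5.
The subsidy expands output by 828.25 − 637 = 191.25 past the efficient level; on those units the gap between marginal cost and willingness to pay runs from 0 up to 48.
DWL = ½ × 48 × 191.25 = 4590.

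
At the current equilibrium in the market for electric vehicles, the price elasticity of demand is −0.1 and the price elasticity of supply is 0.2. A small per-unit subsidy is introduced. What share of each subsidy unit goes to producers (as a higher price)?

For a small subsidy around the equilibrium, the benefit split depends on the relative slopes, which at a point are proportional to the elasticities.
Buyer share = εs/(εs + |εd|) = 0.2/(0.2 + 0.1) = 2/3; seller share = |εd|/(εs + |εd|) = 1/3.
So producers capture 1/3 of the subsidy.

Producer share = 1/3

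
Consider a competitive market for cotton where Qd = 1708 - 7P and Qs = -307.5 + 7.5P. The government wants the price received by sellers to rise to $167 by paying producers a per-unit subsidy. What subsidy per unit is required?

At a seller price of 167, quantity supplied is -307.5 + 7.5·167 = 945.
Buyers absorb 945 only when they pay Pb with 1708 − 7·Pb = 945, i.e. Pb = 109.
s = Ps − Pb = 167 − 109 = 58.

Required subsidy s = $58 per unit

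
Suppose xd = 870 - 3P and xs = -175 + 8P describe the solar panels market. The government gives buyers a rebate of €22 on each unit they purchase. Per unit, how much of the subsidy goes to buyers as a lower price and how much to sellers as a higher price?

Pre-subsidy: 870 - 3P = -175 + 8P gives P* = 95, x* = 585.
With the rebate, buyers effectively pay Pb = Ps − 22, where Ps is the price sellers receive.
Demand in terms of Ps becomes xd = 870 − 3(Ps − 22) = 936 - 3Ps. Setting this equal to supply: 936 - 3Ps = -175 + 8Ps, so Ps = 101.
Buyers pay Pb = 101 − 22 = 79; x' = -175 + 8·101 = 633.
Buyers' price falls by P* − Pb = 95 − 79 = 16; sellers' price rises by Ps − P* = 101 − 95 = 6.

Buyers gain €16 per unit; sellers gain €6 per unit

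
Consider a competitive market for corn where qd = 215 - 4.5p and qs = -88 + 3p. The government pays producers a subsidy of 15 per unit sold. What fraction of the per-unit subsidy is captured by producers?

Pre-subsidy: 215 - 4.5p = -88 + 3p gives p* = 40.4, q* = 33.2.
With the subsidy, sellers receive ps = pb + 15 for each unit, where pb is the price buyers pay.
Supply in terms of pb becomes qs = -88 + 3(pb + 15) = -43 + 3pb. Setting this equal to demand: 215 - 4.5pb = -43 + 3pb, so pb = 34.4.
Sellers receive ps = 34.4 + 15 = 49.4; q' = 215 − 4.5·34.4 = 60.2.
Buyers' price falls by p* − pb = 40.4 − 34.4 = 6; sellers' price rises by ps − p* = 49.4 − 40.4 = 9.
So producers capture 9/15 = 0.6 of each unit of subsidy.

Producer share = 0.6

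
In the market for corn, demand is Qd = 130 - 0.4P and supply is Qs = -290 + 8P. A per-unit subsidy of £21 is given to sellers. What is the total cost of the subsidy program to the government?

Government cost = £2478

Pre-subsidy: 130 - 0.4P = -290 + 8P gives P* = 50, Q* = 110.
With the subsidy, sellers receive Ps = Pb + 21 for each unit, where Pb is the price buyers pay.
Supply in terms of Pb becomes Qs = -290 + 8(Pb + 21) = -122 + 8Pb. Setting this equal to demand: 130 - 0.4Pb = -122 + 8Pb, so Pb = 30.
Sellers receive Ps = 30 + 21 = 51; Q' = 130 − 0.4·30 = 118.
Government outlay = subsidy × quantity = 21 × 118 = 2478.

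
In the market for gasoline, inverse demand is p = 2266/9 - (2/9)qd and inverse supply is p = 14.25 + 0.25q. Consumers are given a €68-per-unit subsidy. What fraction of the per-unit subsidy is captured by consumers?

Consumer share = 8/17

Pre-subsidy: 2266/9 - (2/9)q = 14.25 + 0.25q gives q* = 503 and p* = 140.
With the rebate, buyers effectively pay pb = ps − 68, where ps is the price sellers receive.
On the curves, pb = 2266/9 - (2/9)q and ps = 14.25 + 0.25q; the wedge ps − pb = 68 gives 14.25 + 0.25q − (2266/9 - (2/9)q) = 68, so q' = 647.
Then pb = 2266/9 − (2/9)·647 = 108 and ps = 14.25 + 0.25·647 = 176.
Buyers' price falls by p* − pb = 140 − 108 = 32; sellers' price rises by ps − p* = 176 − 140 = 36.
So consumers capture 32/68 = 8/17 of each unit of subsidy.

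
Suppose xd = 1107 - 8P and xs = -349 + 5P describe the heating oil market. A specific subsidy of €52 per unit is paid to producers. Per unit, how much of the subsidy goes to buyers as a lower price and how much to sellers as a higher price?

Buyers gain €20 per unit; sellers gain €32 per unit

Pre-subsidy: 1107 - 8P = -349 + 5P gives P* = 112, x* = 211.
With the subsidy, sellers receive Ps = Pb + 52 for each unit, where Pb is the price buyers pay.
Supply in terms of Pb becomes xs = -349 + 5(Pb + 52) = -89 + 5Pb. Setting this equal to demand: 1107 - 8Pb = -89 + 5Pb, so Pb = 92.
Sellers receive Ps = 92 + 52 = 144; x' = 1107 − 8·92 = 371.
Buyers' price falls by P* − Pb = 112 − 92 = 20; sellers' price rises by Ps − P* = 144 − 112 = 32.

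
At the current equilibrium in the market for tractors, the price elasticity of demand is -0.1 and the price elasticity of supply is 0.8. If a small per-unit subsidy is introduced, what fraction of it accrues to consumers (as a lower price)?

For a small subsidy around the equilibrium, the benefit split depends on the relative slopes, which at a point are proportional to the elasticities.
Buyer share = εs/(εs + |εd|) = 0.8/(0.8 + 0.1) = 8/9; seller share = |εd|/(εs + |εd|) = 1/9.

Consumer share = 8/9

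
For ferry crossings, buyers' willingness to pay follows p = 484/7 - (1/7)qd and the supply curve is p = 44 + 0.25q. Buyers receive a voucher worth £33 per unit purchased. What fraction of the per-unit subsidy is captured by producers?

Pre-subsidy: 484/7 - (1/7)q = 44 + 0.25q gives q* = 64 and p* = 60.
With the rebate, buyers effectively pay pb = ps − 33, where ps is the price sellers receive.
On the curves, pb = 484/7 - (1/7)q and ps = 44 + 0.25q; the wedge ps − pb = 33 gives 44 + 0.25q − (484/7 - (1/7)q) = 33, so q' = 148.
Then pb = 484/7 − (1/7)·148 = 48 and ps = 44 + 0.25·148 = 81.
Buyers' price falls by p* − pb = 60 − 48 = 12; sellers' price rises by ps − p* = 81 − 60 = 21.
So producers capture 21/33 = 7/11 of each unit of subsidy.

Producer share = 7/11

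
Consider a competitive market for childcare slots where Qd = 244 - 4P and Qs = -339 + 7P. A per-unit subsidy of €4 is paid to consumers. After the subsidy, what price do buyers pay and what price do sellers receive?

Pre-subsidy: 244 - 4P = -339 + 7P gives P* = 53, Q* = 32.
With the rebate, buyers effectively pay Pb = Ps − 4, where Ps is the price sellers receive.
Demand in terms of Ps becomes Qd = 244 − 4(Ps − 4) = 260 - 4Ps. Setting this equal to supply: 260 - 4Ps = -339 + 7Ps, so Ps = 599/11.
Buyers pay Pb = 599/11 − 4 = 555/11; Q' = -339 + 7·(599/11) = 464/11.

Buyers pay 555/11; sellers receive 599/11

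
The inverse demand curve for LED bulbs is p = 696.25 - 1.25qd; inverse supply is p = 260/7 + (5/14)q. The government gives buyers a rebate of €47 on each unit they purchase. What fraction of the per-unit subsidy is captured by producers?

Producer share = 2/9

Pre-subsidy: 696.25 - 1.25q = 260/7 + (5/14)q gives q* = 3691/9 and p* = 3305/18.
With the rebate, buyers effectively pay pb = ps − 47, where ps is the price sellers receive.
On the curves, pb = 696.25 - 1.25q and ps = 260/7 + (5/14)q; the wedge ps − pb = 47 gives 260/7 + (5/14)q − (696.25 - 1.25q) = 47, so q' = 19771/45.
Then pb = 696.25 − 1.25·(19771/45) = 2647/18 and ps = 260/7 + (5/14)·(19771/45) = 3493/18.
Buyers' price falls by p* − pb = 3305/18 − 2647/18 = 329/9; sellers' price rises by ps − p* = 3493/18 − 3305/18 = 94/9.
So producers capture (94/9)/47 = 2/9 of each unit of subsidy.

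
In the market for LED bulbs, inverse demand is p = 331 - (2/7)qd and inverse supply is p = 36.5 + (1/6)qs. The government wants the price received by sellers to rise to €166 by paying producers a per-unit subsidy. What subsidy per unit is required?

Required subsidy s = €57 per unit

At a seller price of 166, quantity supplied is -219 + 6·166 = 777.
Buyers absorb 777 only when they pay pb = 331 − (2/7)·777 = 109.
s = ps − pb = 166 − 109 = 57.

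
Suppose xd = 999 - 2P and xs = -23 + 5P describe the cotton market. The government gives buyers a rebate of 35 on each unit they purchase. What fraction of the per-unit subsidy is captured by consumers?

Consumer share = 5/7

Pre-subsidy: 999 - 2P = -23 + 5P gives P* = 146, x* = 707.
With the rebate, buyers effectively pay Pb = Ps − 35, where Ps is the price sellers receive.
Demand in terms of Ps becomes xd = 999 − 2(Ps − 35) = 1069 - 2Ps. Setting this equal to supply: 1069 - 2Ps = -23 + 5Ps, so Ps = 156.
Buyers pay Pb = 156 − 35 = 121; x' = -23 + 5·156 = 757.
Buyers' price falls by P* − Pb = 146 − 121 = 25; sellers' price rises by Ps − P* = 156 − 146 = 10.
So consumers capture 25/35 = 5/7 of each unit of subsidy.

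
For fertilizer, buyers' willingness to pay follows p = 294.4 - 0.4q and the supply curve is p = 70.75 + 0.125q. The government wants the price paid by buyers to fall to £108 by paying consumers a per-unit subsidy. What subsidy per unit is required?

Required subsidy s = £21 per unit

At a buyer price of 108, quantity demanded is 736 − 2.5·108 = 466.
Sellers supply 466 only when they receive ps = 70.75 + 0.125·466 = 129.
s = ps − pb = 129 − 108 = 21.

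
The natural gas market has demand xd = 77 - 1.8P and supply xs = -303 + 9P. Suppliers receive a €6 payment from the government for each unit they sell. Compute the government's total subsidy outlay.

Government cost = €136

Pre-subsidy: 77 - 1.8P = -303 + 9P gives P* = 950/27, x* = 41/3.
With the subsidy, sellers receive Ps = Pb + 6 for each unit, where Pb is the price buyers pay.
Supply in terms of Pb becomes xs = -303 + 9(Pb + 6) = -249 + 9Pb. Setting this equal to demand: 77 - 1.8Pb = -249 + 9Pb, so Pb = 815/27.
Sellers receive Ps = 815/27 + 6 = 977/27; x' = 77 − 1.8·(815/27) = 68/3.
Government outlay = subsidy × quantity = 6 × 68/3 = 136.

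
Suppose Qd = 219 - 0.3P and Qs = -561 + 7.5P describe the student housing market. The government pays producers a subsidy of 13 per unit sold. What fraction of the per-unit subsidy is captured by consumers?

Pre-subsidy: 219 - 0.3P = -561 + 7.5P gives P* = 100, Q* = 189.
With the subsidy, sellers receive Ps = Pb + 13 for each unit, where Pb is the price buyers pay.
Supply in terms of Pb becomes Qs = -561 + 7.5(Pb + 13) = -463.5 + 7.5Pb. Setting this equal to demand: 219 - 0.3Pb = -463.5 + 7.5Pb, so Pb = 87.5.
Sellers receive Ps = 87.5 + 13 = 100.5; Q' = 219 − 0.3·87.5 = 192.75.
Buyers' price falls by P* − Pb = 100 − 87.5 = 12.5; sellers' price rises by Ps − P* = 100.5 − 100 = 0.5.
So consumers capture 12.5/13 = 25/26 of each unit of subsidy.

Consumer share = 25/26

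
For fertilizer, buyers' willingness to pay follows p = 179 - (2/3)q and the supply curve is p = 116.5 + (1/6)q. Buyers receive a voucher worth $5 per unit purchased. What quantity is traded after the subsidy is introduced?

q' = 81

Pre-subsidy: 179 - (2/3)q = 116.5 + (1/6)q gives q* = 75 and p* = 129.
With the rebate, buyers effectively pay pb = ps − 5, where ps is the price sellers receive.
On the curves, pb = 179 - (2/3)q and ps = 116.5 + (1/6)q; the wedge ps − pb = 5 gives 116.5 + (1/6)q − (179 - (2/3)q) = 5, so q' = 81.
Then pb = 179 − (2/3)·81 = 125 and ps = 116.5 + (1/6)·81 = 130.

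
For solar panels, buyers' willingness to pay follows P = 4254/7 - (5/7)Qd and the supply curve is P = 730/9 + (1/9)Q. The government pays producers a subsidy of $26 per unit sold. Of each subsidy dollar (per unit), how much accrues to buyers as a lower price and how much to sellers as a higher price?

Pre-subsidy: 4254/7 - (5/7)Q = 730/9 + (1/9)Q gives Q* = 638 and P* = 152.
With the subsidy, sellers receive Ps = Pb + 26 for each unit, where Pb is the price buyers pay.
On the curves, Pb = 4254/7 - (5/7)Q and Ps = 730/9 + (1/9)Q; the wedge Ps − Pb = 26 gives 730/9 + (1/9)Q − (4254/7 - (5/7)Q) = 26, so Q' = 669.5.
Then Pb = 4254/7 − (5/7)·669.5 = 129.5 and Ps = 730/9 + (1/9)·669.5 = 155.5.
Buyers' price falls by P* − Pb = 152 − 129.5 = 22.5; sellers' price rises by Ps − P* = 155.5 − 152 = 3.5.

Buyers gain $22.5 per unit; sellers gain $3.5 per unit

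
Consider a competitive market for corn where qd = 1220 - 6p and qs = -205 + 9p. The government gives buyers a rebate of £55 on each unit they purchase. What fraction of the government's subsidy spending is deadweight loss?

Pre-subsidy: 1220 - 6p = -205 + 9p gives p* = 95, q* = 650.
With the rebate, buyers effectively pay pb = ps − 55, where ps is the price sellers receive.
Demand in terms of ps becomes qd = 1220 − 6(ps − 55) = 1550 - 6ps. Setting this equal to supply: 1550 - 6ps = -205 + 9ps, so ps = 117.
Buyers pay pb = 117 − 55 = 62; q' = -205 + 9·117 = 848.
ΔCS = ½(650 + 848)(95 − 62) = 24717; ΔPS = ½(650 + 848)(117 − 95) = 16478.
Government spending = 55 × 848 = 46640.
DWL = ½ × 55 × (848 − 650) = 5445; fraction = 5445 / 46640 = 99/848.

DWL / government spending = 99/848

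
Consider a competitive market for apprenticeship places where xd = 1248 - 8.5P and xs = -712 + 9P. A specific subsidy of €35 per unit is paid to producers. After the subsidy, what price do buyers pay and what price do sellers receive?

Buyers pay €94; sellers receive €129

Pre-subsidy: 1248 - 8.5P = -712 + 9P gives P* = 112, x* = 296.
With the subsidy, sellers receive Ps = Pb + 35 for each unit, where Pb is the price buyers pay.
Supply in terms of Pb becomes xs = -712 + 9(Pb + 35) = -397 + 9Pb. Setting this equal to demand: 1248 - 8.5Pb = -397 + 9Pb, so Pb = 94.
Sellers receive Ps = 94 + 35 = 129; x' = 1248 − 8.5·94 = 449.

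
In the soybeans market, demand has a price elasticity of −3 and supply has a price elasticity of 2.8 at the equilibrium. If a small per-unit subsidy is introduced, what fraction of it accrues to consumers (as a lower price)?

Consumer share = 14/29

For a small subsidy around the equilibrium, the benefit split depends on the relative slopes, which at a point are proportional to the elasticities.
Buyer share = εs/(εs + |εd|) = 2.8/(2.8 + 3) = 14/29; seller share = |εd|/(εs + |εd|) = 15/29.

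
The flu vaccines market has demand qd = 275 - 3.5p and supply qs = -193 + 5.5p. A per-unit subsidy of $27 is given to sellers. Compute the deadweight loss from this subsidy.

Deadweight loss = $779.625

Pre-subsidy: 275 - 3.5p = -193 + 5.5p gives p* = 52, q* = 93.
With the subsidy, sellers receive ps = pb + 27 for each unit, where pb is the price buyers pay.
Supply in terms of pb becomes qs = -193 + 5.5(pb + 27) = -44.5 + 5.5pb. Setting this equal to demand: 275 - 3.5pb = -44.5 + 5.5pb, so pb = 35.5.
Sellers receive ps = 35.5 + 27 = 62.5; q' = 275 − 3.5·35.5 = 150.75.
The subsidy expands output by 150.75 − 93 = 57.75 past the efficient level; on those units the gap between marginal cost and willingness to pay runs from 0 up to 27.
DWL = ½ × 27 × 57.75 = 779.625.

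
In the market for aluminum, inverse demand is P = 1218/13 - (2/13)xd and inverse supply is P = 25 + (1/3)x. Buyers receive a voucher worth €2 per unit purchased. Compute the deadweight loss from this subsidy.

Deadweight loss = 78/19

Pre-subsidy: 1218/13 - (2/13)x = 25 + (1/3)x gives x* = 141 and P* = 72.
With the rebate, buyers effectively pay Pb = Ps − 2, where Ps is the price sellers receive.
On the curves, Pb = 1218/13 - (2/13)x and Ps = 25 + (1/3)x; the wedge Ps − Pb = 2 gives 25 + (1/3)x − (1218/13 - (2/13)x) = 2, so x' = 2757/19.
Then Pb = 1218/13 − (2/13)·(2757/19) = 1356/19 and Ps = 25 + (1/3)·(2757/19) = 1394/19.
The subsidy expands output by 2757/19 − 141 = 78/19 past the efficient level; on those units the gap between marginal cost and willingness to pay runs from 0 up to 2.
DWL = ½ × 2 × 78/19 = 78/19.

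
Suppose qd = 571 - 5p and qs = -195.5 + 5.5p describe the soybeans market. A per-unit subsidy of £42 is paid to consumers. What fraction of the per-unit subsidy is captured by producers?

Producer share = 10/21

Pre-subsidy: 571 - 5p = -195.5 + 5.5p gives p* = 73, q* = 206.
With the rebate, buyers effectively pay pb = ps − 42, where ps is the price sellers receive.
Demand in terms of ps becomes qd = 571 − 5(ps − 42) = 781 - 5ps. Setting this equal to supply: 781 - 5ps = -195.5 + 5.5ps, so ps = 93.
Buyers pay pb = 93 − 42 = 51; q' = -195.5 + 5.5·93 = 316.
Buyers' price falls by p* − pb = 73 − 51 = 22; sellers' price rises by ps − p* = 93 − 73 = 20.
So producers capture 20/42 = 10/21 of each unit of subsidy.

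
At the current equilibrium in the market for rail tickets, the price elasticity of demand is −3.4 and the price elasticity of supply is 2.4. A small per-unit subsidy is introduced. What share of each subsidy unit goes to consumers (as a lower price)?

For a small subsidy around the equilibrium, the benefit split depends on the relative slopes, which at a point are proportional to the elasticities.
Buyer share = εs/(εs + |εd|) = 2.4/(2.4 + 3.4) = 12/29; seller share = |εd|/(εs + |εd|) = 17/29.

Consumer share = 12/29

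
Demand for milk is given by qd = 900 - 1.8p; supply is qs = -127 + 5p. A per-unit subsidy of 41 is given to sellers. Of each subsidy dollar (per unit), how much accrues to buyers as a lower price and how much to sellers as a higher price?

Buyers gain 1025/34 per unit; sellers gain 369/34 per unit

Pre-subsidy: 900 - 1.8p = -127 + 5p gives p* = 5135/34, q* = 21357/34.
With the subsidy, sellers receive ps = pb + 41 for each unit, where pb is the price buyers pay.
Supply in terms of pb becomes qs = -127 + 5(pb + 41) = 78 + 5pb. Setting this equal to demand: 900 - 1.8pb = 78 + 5pb, so pb = 2055/17.
Sellers receive ps = 2055/17 + 41 = 2752/17; q' = 900 − 1.8·(2055/17) = 11601/17.
Buyers' price falls by p* − pb = 5135/34 − 2055/17 = 1025/34; sellers' price rises by ps − p* = 2752/17 − 5135/34 = 369/34.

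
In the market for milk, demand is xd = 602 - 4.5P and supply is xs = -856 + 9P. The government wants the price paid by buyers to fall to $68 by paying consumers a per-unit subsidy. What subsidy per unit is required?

Required subsidy s = $60 per unit

At a buyer price of 68, quantity demanded is 602 − 4.5·68 = 296.
Sellers supply 296 only when they receive Ps with -856 + 9·Ps = 296, i.e. Ps = 128.
s = Ps − Pb = 128 − 68 = 60.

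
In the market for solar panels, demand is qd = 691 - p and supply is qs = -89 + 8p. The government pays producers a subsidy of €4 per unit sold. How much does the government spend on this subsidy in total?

Government cost = 21884/9

Pre-subsidy: 691 - p = -89 + 8p gives p* = 260/3, q* = 1813/3.
With the subsidy, sellers receive ps = pb + 4 for each unit, where pb is the price buyers pay.
Supply in terms of pb becomes qs = -89 + 8(pb + 4) = -57 + 8pb. Setting this equal to demand: 691 - pb = -57 + 8pb, so pb = 748/9.
Sellers receive ps = 748/9 + 4 = 784/9; q' = 691 − 1·(748/9) = 5471/9.
Government outlay = subsidy × quantity = 4 × 5471/9 = 21884/9.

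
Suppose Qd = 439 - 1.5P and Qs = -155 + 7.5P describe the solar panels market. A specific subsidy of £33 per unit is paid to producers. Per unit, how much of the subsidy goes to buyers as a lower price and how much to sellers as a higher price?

Buyers gain £27.5 per unit; sellers gain £5.5 per unit

Pre-subsidy: 439 - 1.5P = -155 + 7.5P gives P* = 66, Q* = 340.
With the subsidy, sellers receive Ps = Pb + 33 for each unit, where Pb is the price buyers pay.
Supply in terms of Pb becomes Qs = -155 + 7.5(Pb + 33) = 92.5 + 7.5Pb. Setting this equal to demand: 439 - 1.5Pb = 92.5 + 7.5Pb, so Pb = 38.5.
Sellers receive Ps = 38.5 + 33 = 71.5; Q' = 439 − 1.5·38.5 = 381.25.
Buyers' price falls by P* − Pb = 66 − 38.5 = 27.5; sellers' price rises by Ps − P* = 71.5 − 66 = 5.5.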